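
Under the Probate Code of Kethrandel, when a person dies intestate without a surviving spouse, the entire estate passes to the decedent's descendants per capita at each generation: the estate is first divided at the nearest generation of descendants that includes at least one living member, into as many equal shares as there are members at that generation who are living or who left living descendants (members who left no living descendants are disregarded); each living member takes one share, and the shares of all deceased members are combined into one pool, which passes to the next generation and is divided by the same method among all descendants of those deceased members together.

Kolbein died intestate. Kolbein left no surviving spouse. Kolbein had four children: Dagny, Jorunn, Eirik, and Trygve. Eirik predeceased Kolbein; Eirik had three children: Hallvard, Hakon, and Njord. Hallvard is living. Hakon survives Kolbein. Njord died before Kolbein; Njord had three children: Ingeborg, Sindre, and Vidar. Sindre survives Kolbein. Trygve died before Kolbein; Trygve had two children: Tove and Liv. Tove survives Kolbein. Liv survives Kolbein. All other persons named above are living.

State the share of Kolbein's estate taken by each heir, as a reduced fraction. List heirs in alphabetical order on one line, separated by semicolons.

Dagny 1/4; Hakon 1/10; Hallvard 1/10; Ingeborg 1/30; Jorunn 1/4; Liv 1/10; Sindre 1/30; Tove 1/10; Vidar 1/30

There is no surviving spouse, so the entire estate passes to Kolbein's descendants per capita at each generation.
At generation 1 (Dagny, Jorunn, Eirik, Trygve) there are 4 shares of (1)/4 = 1/4 each.
Living: Dagny and Jorunn — each takes 1/4.
Deceased: Eirik and Trygve. Their combined 1/2 is pooled and carried to generation 2.
At generation 2 (Hallvard, Hakon, Njord, Tove, Liv) there are 5 shares of (1/2)/5 = 1/10 each.
Living: Hallvard, Hakon, Tove, and Liv — each takes 1/10.
Deceased: Njord. That 1/10 share is carried to generation 3.
At generation 3 (Ingeborg, Sindre, Vidar) there are 3 shares of (1/10)/3 = 1/30 each.
Living: Ingeborg, Sindre, and Vidar — each takes 1/30.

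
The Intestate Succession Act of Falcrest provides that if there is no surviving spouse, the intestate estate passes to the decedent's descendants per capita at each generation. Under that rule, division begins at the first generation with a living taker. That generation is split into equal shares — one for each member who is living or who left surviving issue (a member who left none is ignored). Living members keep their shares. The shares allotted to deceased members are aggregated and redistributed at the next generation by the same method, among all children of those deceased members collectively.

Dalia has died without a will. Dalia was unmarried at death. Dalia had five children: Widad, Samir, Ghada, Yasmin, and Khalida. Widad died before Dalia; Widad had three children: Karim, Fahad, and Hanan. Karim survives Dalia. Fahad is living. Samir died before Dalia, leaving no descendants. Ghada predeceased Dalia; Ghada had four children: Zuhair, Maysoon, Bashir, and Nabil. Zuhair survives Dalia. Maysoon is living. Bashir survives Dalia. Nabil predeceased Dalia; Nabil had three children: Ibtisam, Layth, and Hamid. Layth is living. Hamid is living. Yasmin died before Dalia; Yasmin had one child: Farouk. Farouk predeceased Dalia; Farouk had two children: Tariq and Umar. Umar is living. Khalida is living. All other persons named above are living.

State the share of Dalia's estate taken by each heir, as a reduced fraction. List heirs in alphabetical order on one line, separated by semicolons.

Bashir 3/32; Fahad 3/32; Hamid 3/80; Hanan 3/32; Ibtisam 3/80; Karim 3/32; Khalida 1/4; Layth 3/80; Maysoon 3/32; Tariq 3/80; Umar 3/80; Zuhair 3/32

There is no surviving spouse, so the entire estate passes to Dalia's descendants per capita at each generation.
At generation 1 (Widad, Ghada, Yasmin, Khalida) there are 4 shares of (1)/4 = 1/4 each.
Living: Khalida — each takes 1/4.
Deceased: Widad, Ghada, and Yasmin. Their combined 3/4 is pooled and carried to generation 2.
At generation 2 (Karim, Fahad, Hanan, Zuhair, Maysoon, Bashir, Nabil, Farouk) there are 8 shares of (3/4)/8 = 3/32 each.
Living: Karim, Fahad, Hanan, Zuhair, Maysoon, and Bashir — each takes 3/32.
Deceased: Nabil and Farouk. Their combined 3/16 is pooled and carried to generation 3.
At generation 3 (Ibtisam, Layth, Hamid, Tariq, Umar) there are 5 shares of (3/16)/5 = 3/80 each.
Living: Ibtisam, Layth, Hamid, Tariq, and Umar — each takes 3/80.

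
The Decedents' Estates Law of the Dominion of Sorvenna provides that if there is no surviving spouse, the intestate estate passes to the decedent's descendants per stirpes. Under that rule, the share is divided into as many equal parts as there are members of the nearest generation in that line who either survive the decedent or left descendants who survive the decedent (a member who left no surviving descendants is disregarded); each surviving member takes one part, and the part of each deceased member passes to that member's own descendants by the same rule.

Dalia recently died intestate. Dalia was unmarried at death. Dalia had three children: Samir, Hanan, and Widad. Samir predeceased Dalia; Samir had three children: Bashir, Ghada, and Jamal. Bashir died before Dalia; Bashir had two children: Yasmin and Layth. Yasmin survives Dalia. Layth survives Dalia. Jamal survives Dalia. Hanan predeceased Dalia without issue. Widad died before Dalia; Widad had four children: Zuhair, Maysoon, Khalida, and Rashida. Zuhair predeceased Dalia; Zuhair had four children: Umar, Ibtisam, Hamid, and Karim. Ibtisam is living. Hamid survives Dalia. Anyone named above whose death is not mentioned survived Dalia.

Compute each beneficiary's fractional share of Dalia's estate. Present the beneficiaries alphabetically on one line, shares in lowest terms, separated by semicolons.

Ghada 1/6; Hamid 1/32; Ibtisam 1/32; Jamal 1/6; Karim 1/32; Khalida 1/8; Layth 1/12; Maysoon 1/8; Rashida 1/8; Umar 1/32; Yasmin 1/12

There is no surviving spouse, so the entire estate passes to Dalia's descendants per stirpes.
Hanan left no surviving issue, so that branch lapses and is disregarded.
The estate is divided into 2 equal shares of 1/2 among Samir, Widad.
Samir predeceased; the 1/2 allotted to Samir's branch passes to Samir's issue by representation.
The 1/2 is divided into 3 equal shares of 1/6 among Bashir, Ghada, Jamal.
Bashir predeceased; the 1/6 allotted to Bashir's branch passes to Bashir's issue by representation.
The 1/6 is divided into 2 equal shares of 1/12 among Yasmin, Layth.
Yasmin is living and takes 1/12.
Layth is living and takes 1/12.
Ghada is living and takes 1/6.
Jamal is living and takes 1/6.
Widad predeceased; the 1/2 allotted to Widad's branch passes to Widad's issue by representation.
The 1/2 is divided into 4 equal shares of 1/8 among Zuhair, Maysoon, Khalida, Rashida.
Zuhair predeceased; the 1/8 allotted to Zuhair's branch passes to Zuhair's issue by representation.
The 1/8 is divided into 4 equal shares of 1/32 among Umar, Ibtisam, Hamid, Karim.
Umar is living and takes 1/32.
Ibtisam is living and takes 1/32.
Hamid is living and takes 1/32.
Karim is living and takes 1/32.
Maysoon is living and takes 1/8.
Khalida is living and takes 1/8.
Rashida is living and takes 1/8.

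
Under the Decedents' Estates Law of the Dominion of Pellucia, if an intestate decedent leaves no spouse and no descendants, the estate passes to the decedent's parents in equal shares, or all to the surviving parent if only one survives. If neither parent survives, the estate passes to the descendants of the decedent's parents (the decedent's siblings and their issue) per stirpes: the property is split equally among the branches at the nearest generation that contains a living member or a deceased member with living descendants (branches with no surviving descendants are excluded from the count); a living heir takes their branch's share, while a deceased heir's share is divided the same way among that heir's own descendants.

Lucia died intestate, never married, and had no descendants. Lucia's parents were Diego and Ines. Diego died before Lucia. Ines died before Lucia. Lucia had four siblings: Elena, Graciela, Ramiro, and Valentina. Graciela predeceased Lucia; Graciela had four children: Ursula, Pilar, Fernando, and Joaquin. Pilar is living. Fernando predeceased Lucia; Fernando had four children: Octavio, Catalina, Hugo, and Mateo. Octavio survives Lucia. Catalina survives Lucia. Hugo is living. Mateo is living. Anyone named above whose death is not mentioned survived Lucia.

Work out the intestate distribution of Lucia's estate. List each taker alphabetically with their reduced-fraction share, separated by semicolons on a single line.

Catalina 1/64; Elena 1/4; Hugo 1/64; Joaquin 1/16; Mateo 1/64; Octavio 1/64; Pilar 1/16; Ramiro 1/4; Ursula 1/16; Valentina 1/4

Neither parent survives and there are no descendants, so the estate passes to Lucia's siblings and their issue per stirpes.
The estate is divided into 4 equal shares of 1/4 among Elena, Graciela, Ramiro, Valentina.
Elena is living and takes 1/4.
Graciela predeceased; the 1/4 allotted to Graciela's branch passes to Graciela's issue by representation.
The 1/4 is divided into 4 equal shares of 1/16 among Ursula, Pilar, Fernando, Joaquin.
Ursula is living and takes 1/16.
Pilar is living and takes 1/16.
Fernando predeceased; the 1/16 allotted to Fernando's branch passes to Fernando's issue by representation.
The 1/16 is divided into 4 equal shares of 1/64 among Octavio, Catalina, Hugo, Mateo.
Octavio is living and takes 1/64.
Catalina is living and takes 1/64.
Hugo is living and takes 1/64.
Mateo is living and takes 1/64.
Joaquin is living and takes 1/16.
Ramiro is living and takes 1/4.
Valentina is living and takes 1/4.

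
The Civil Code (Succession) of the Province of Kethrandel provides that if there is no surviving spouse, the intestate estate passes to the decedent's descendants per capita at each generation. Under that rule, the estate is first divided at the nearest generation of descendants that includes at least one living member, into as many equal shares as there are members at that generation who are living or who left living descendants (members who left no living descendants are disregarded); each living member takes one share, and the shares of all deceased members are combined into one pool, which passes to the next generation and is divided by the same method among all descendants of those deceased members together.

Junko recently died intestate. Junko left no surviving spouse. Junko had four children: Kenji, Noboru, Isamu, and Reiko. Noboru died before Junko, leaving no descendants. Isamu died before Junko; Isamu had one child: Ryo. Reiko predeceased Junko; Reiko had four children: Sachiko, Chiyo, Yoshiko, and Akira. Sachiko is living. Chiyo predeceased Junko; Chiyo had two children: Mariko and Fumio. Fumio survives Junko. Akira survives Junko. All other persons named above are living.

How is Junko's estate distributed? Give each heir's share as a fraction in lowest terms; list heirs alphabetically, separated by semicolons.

Akira 2/15; Fumio 1/15; Kenji 1/3; Mariko 1/15; Ryo 2/15; Sachiko 2/15; Yoshiko 2/15

There is no surviving spouse, so the entire estate passes to Junko's descendants per capita at each generation.
At generation 1 (Kenji, Isamu, Reiko) there are 3 shares of (1)/3 = 1/3 each.
Living: Kenji — each takes 1/3.
Deceased: Isamu and Reiko. Their combined 2/3 is pooled and carried to generation 2.
At generation 2 (Ryo, Sachiko, Chiyo, Yoshiko, Akira) there are 5 shares of (2/3)/5 = 2/15 each.
Living: Ryo, Sachiko, Yoshiko, and Akira — each takes 2/15.
Deceased: Chiyo. That 2/15 share is carried to generation 3.
At generation 3 (Mariko, Fumio) there are 2 shares of (2/15)/2 = 1/15 each.
Living: Mariko and Fumio — each takes 1/15.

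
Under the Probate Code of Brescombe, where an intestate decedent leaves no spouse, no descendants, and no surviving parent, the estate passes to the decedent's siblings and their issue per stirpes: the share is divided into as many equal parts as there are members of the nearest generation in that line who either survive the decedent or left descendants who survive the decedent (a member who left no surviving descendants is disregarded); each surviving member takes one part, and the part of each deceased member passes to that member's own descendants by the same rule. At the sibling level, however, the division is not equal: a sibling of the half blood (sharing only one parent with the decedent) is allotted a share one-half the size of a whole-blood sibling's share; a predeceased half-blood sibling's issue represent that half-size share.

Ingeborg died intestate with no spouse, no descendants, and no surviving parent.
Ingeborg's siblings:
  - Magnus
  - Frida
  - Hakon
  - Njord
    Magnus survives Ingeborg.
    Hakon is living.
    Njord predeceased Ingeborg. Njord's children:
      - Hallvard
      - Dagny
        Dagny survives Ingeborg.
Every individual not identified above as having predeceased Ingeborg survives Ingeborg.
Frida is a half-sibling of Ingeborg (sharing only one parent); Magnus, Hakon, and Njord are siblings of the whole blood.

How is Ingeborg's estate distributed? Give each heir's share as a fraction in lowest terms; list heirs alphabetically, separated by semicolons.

Dagny 1/7; Frida 1/7; Hakon 2/7; Hallvard 1/7; Magnus 2/7

No spouse, descendants, or parent survives, so the estate passes to Ingeborg's siblings per stirpes.
Half-blood siblings count for one-half the weight of whole-blood siblings at the initial division.
Dividing 1 in proportion to weights (total weight 7/2): Magnus (weight 1) → 2/7; Frida (weight 1/2) → 1/7; Hakon (weight 1) → 2/7; Njord (weight 1) → 2/7.
Magnus is living and takes 2/7.
Frida is living and takes 1/7.
Hakon is living and takes 2/7.
Njord predeceased; the 2/7 allotted to Njord's branch passes to Njord's issue by representation.
The 2/7 is divided into 2 equal shares of 1/7 among Hallvard, Dagny.
Hallvard is living and takes 1/7.
Dagny is living and takes 1/7.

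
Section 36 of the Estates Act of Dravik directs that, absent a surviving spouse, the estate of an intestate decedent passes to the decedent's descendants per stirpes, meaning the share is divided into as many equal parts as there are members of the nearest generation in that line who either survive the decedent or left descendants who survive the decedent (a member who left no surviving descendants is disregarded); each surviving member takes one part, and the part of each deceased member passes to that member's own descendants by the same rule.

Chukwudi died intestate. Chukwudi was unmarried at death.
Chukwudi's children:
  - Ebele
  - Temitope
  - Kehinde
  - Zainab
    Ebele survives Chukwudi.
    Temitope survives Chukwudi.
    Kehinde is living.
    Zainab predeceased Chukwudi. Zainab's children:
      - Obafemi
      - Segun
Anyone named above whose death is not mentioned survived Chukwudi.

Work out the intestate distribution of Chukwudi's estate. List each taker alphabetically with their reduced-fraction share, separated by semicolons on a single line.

Ebele 1/4; Kehinde 1/4; Obafemi 1/8; Segun 1/8; Temitope 1/4

There is no surviving spouse, so the entire estate passes to Chukwudi's descendants per stirpes.
The estate is divided into 4 equal shares of 1/4 among Ebele, Temitope, Kehinde, Zainab.
Ebele is living and takes 1/4.
Temitope is living and takes 1/4.
Kehinde is living and takes 1/4.
Zainab predeceased; the 1/4 allotted to Zainab's branch passes to Zainab's issue by representation.
The 1/4 is divided into 2 equal shares of 1/8 among Obafemi, Segun.
Obafemi is living and takes 1/8.
Segun is living and takes 1/8.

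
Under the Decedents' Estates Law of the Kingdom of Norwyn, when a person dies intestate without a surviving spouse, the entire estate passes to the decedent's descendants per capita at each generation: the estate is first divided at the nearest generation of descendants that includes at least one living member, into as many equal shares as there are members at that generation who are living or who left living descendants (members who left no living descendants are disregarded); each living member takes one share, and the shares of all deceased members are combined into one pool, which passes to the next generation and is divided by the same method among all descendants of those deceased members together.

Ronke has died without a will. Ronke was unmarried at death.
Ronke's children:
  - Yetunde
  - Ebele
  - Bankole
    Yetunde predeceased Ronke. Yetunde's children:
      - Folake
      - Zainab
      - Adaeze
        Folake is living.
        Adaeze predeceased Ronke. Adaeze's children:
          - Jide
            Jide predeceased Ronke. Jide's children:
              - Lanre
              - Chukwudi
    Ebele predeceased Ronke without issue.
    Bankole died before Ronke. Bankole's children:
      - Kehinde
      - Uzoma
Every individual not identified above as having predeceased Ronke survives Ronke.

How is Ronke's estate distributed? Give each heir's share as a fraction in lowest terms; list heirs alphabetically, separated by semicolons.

There is no surviving spouse, so the entire estate passes to Ronke's descendants per capita at each generation.
No one at generation 1 (Yetunde, Bankole) is living; moving to the next generation.
At generation 2 (Folake, Zainab, Adaeze, Kehinde, Uzoma) there are 5 shares of (1)/5 = 1/5 each.
Living: Folake, Zainab, Kehinde, and Uzoma — each takes 1/5.
Deceased: Adaeze. That 1/5 share is carried to generation 3.
At generation 3 (Jide) there are 1 shares of (1/5)/1 = 1/5 each.
Deceased: Jide. That 1/5 share is carried to generation 4.
At generation 4 (Lanre, Chukwudi) there are 2 shares of (1/5)/2 = 1/10 each.
Living: Lanre and Chukwudi — each takes 1/10.

Chukwudi 1/10; Folake 1/5; Kehinde 1/5; Lanre 1/10; Uzoma 1/5; Zainab 1/5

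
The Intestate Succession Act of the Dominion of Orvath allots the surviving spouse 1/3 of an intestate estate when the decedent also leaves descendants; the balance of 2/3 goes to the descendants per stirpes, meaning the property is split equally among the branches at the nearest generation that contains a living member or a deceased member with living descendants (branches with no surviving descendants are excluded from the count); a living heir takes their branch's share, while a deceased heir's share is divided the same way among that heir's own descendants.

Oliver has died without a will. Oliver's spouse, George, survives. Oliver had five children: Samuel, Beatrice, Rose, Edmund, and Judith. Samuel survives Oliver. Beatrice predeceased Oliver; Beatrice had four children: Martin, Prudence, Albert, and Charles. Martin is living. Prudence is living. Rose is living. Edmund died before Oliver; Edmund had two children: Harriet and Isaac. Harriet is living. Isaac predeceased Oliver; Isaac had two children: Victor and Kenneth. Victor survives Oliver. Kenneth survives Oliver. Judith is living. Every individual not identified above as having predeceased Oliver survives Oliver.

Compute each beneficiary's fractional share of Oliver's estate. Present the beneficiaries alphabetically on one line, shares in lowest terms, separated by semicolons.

Albert 1/30; Charles 1/30; George 1/3; Harriet 1/15; Judith 2/15; Kenneth 1/30; Martin 1/30; Prudence 1/30; Rose 2/15; Samuel 2/15; Victor 1/30

George, as surviving spouse, takes 1/3.
The remaining 2/3 passes to Oliver's descendants per stirpes.
The 2/3 is divided into 5 equal shares of 2/15 among Samuel, Beatrice, Rose, Edmund, Judith.
Samuel is living and takes 2/15.
Beatrice predeceased; the 2/15 allotted to Beatrice's branch passes to Beatrice's issue by representation.
The 2/15 is divided into 4 equal shares of 1/30 among Martin, Prudence, Albert, Charles.
Martin is living and takes 1/30.
Prudence is living and takes 1/30.
Albert is living and takes 1/30.
Charles is living and takes 1/30.
Rose is living and takes 2/15.
Edmund predeceased; the 2/15 allotted to Edmund's branch passes to Edmund's issue by representation.
The 2/15 is divided into 2 equal shares of 1/15 among Harriet, Isaac.
Harriet is living and takes 1/15.
Isaac predeceased; the 1/15 allotted to Isaac's branch passes to Isaac's issue by representation.
The 1/15 is divided into 2 equal shares of 1/30 among Victor, Kenneth.
Victor is living and takes 1/30.
Kenneth is living and takes 1/30.
Judith is living and takes 2/15.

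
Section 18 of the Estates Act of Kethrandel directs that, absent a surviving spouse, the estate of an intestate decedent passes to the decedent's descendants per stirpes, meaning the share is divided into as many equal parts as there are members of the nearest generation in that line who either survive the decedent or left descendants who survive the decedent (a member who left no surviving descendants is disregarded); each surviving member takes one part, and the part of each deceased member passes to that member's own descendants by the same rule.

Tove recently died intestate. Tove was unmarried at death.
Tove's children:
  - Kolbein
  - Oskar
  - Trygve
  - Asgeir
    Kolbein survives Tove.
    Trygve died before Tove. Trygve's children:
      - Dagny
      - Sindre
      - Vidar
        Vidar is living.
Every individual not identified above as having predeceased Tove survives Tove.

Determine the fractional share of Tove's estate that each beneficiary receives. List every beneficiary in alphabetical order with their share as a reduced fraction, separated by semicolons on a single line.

Asgeir 1/4; Dagny 1/12; Kolbein 1/4; Oskar 1/4; Sindre 1/12; Vidar 1/12

There is no surviving spouse, so the entire estate passes to Tove's descendants per stirpes.
The estate is divided into 4 equal shares of 1/4 among Kolbein, Oskar, Trygve, Asgeir.
Kolbein is living and takes 1/4.
Oskar is living and takes 1/4.
Trygve predeceased; the 1/4 allotted to Trygve's branch passes to Trygve's issue by representation.
The 1/4 is divided into 3 equal shares of 1/12 among Dagny, Sindre, Vidar.
Dagny is living and takes 1/12.
Sindre is living and takes 1/12.
Vidar is living and takes 1/12.
Asgeir is living and takes 1/4.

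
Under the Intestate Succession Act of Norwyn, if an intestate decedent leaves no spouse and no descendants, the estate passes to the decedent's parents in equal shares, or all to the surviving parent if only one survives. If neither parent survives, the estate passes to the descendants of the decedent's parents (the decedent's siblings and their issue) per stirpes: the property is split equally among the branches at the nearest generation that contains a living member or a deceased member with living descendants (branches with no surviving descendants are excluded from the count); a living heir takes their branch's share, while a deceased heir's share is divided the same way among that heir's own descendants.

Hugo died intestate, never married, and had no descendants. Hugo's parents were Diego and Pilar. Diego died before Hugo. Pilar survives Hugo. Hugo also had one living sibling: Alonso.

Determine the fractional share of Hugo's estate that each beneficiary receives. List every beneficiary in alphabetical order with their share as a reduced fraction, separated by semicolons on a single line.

Pilar 1

Only one parent, Pilar, survives, so Pilar takes the entire estate. The siblings take nothing because a surviving parent has priority.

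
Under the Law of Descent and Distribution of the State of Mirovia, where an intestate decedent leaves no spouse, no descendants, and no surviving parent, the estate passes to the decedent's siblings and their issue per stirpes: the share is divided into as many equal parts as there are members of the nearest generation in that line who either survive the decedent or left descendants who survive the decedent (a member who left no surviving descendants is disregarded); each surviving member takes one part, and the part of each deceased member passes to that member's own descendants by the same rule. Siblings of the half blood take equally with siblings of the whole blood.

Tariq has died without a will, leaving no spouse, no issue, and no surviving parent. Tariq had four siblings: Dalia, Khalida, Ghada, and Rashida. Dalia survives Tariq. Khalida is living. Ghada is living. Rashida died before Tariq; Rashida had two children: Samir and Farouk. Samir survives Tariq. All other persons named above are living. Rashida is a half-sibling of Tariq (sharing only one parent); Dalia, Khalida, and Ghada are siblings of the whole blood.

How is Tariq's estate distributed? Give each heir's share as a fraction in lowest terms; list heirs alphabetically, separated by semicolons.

Dalia 1/4; Farouk 1/8; Ghada 1/4; Khalida 1/4; Samir 1/8

No spouse, descendants, or parent survives, so the estate passes to Tariq's siblings per stirpes.
Half-blood and whole-blood siblings take equally under the stated rule.
The estate is divided into 4 equal shares of 1/4 among Dalia, Khalida, Ghada, Rashida.
Dalia is living and takes 1/4.
Khalida is living and takes 1/4.
Ghada is living and takes 1/4.
Rashida predeceased; the 1/4 allotted to Rashida's branch passes to Rashida's issue by representation.
The 1/4 is divided into 2 equal shares of 1/8 among Samir, Farouk.
Samir is living and takes 1/8.
Farouk is living and takes 1/8.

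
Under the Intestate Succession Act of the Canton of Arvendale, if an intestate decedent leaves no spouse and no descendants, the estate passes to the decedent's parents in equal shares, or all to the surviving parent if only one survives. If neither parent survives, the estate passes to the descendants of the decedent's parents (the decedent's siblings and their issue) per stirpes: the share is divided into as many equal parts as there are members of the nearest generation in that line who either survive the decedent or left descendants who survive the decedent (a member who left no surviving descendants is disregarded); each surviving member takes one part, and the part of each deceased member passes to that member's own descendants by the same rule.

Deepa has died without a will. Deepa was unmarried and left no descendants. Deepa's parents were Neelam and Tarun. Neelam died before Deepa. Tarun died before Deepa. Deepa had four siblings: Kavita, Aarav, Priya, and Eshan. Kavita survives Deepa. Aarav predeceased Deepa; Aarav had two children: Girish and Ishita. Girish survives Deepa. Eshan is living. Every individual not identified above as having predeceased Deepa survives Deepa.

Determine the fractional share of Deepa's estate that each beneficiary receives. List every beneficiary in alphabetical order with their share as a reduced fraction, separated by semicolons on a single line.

Neither parent survives and there are no descendants, so the estate passes to Deepa's siblings and their issue per stirpes.
The estate is divided into 4 equal shares of 1/4 among Kavita, Aarav, Priya, Eshan.
Kavita is living and takes 1/4.
Aarav predeceased; the 1/4 allotted to Aarav's branch passes to Aarav's issue by representation.
The 1/4 is divided into 2 equal shares of 1/8 among Girish, Ishita.
Girish is living and takes 1/8.
Ishita is living and takes 1/8.
Priya is living and takes 1/4.
Eshan is living and takes 1/4.

Eshan 1/4; Girish 1/8; Ishita 1/8; Kavita 1/4; Priya 1/4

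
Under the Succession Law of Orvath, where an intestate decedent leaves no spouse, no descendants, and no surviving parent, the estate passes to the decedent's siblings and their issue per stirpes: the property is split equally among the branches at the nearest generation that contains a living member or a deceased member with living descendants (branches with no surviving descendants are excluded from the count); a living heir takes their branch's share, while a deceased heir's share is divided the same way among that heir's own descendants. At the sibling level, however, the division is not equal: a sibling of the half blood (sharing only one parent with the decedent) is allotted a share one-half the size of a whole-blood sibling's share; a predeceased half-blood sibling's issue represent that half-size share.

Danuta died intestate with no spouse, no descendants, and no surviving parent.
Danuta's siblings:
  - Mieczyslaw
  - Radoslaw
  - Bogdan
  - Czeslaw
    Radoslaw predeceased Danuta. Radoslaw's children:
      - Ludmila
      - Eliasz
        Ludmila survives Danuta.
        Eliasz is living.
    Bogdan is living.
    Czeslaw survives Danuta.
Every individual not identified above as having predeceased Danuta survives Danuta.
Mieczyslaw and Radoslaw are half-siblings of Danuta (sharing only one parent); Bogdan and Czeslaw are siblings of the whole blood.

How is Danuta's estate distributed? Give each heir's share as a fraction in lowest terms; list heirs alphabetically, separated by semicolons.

Bogdan 1/3; Czeslaw 1/3; Eliasz 1/12; Ludmila 1/12; Mieczyslaw 1/6

No spouse, descendants, or parent survives, so the estate passes to Danuta's siblings per stirpes.
Half-blood siblings count for one-half the weight of whole-blood siblings at the initial division.
Dividing 1 in proportion to weights (total weight 3): Mieczyslaw (weight 1/2) → 1/6; Radoslaw (weight 1/2) → 1/6; Bogdan (weight 1) → 1/3; Czeslaw (weight 1) → 1/3.
Mieczyslaw is living and takes 1/6.
Radoslaw predeceased; the 1/6 allotted to Radoslaw's branch passes to Radoslaw's issue by representation.
The 1/6 is divided into 2 equal shares of 1/12 among Ludmila, Eliasz.
Ludmila is living and takes 1/12.
Eliasz is living and takes 1/12.
Bogdan is living and takes 1/3.
Czeslaw is living and takes 1/3.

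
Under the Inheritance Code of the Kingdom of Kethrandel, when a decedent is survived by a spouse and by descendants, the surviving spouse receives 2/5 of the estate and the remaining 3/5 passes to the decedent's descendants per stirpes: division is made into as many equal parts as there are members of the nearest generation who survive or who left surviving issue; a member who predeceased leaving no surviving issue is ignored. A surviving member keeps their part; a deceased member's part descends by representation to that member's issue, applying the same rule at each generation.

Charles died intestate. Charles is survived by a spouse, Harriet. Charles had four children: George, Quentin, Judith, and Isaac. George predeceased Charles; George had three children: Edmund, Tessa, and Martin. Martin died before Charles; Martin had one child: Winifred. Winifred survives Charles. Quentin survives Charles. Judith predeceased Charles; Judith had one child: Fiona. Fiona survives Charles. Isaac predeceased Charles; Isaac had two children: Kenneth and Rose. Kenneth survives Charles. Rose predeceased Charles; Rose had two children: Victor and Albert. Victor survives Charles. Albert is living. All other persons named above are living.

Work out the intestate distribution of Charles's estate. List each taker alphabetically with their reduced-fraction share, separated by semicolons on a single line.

Albert 3/80; Edmund 1/20; Fiona 3/20; Harriet 2/5; Kenneth 3/40; Quentin 3/20; Tessa 1/20; Victor 3/80; Winifred 1/20

Harriet, as surviving spouse, takes 2/5.
The remaining 3/5 passes to Charles's descendants per stirpes.
The 3/5 is divided into 4 equal shares of 3/20 among George, Quentin, Judith, Isaac.
George predeceased; the 3/20 allotted to George's branch passes to George's issue by representation.
The 3/20 is divided into 3 equal shares of 1/20 among Edmund, Tessa, Martin.
Edmund is living and takes 1/20.
Tessa is living and takes 1/20.
Martin predeceased; the 1/20 allotted to Martin's branch passes to Martin's issue by representation.
Winifred is the sole taker at this level and receives the full 1/20.
Quentin is living and takes 3/20.
Judith predeceased; the 3/20 allotted to Judith's branch passes to Judith's issue by representation.
Fiona is the sole taker at this level and receives the full 3/20.
Isaac predeceased; the 3/20 allotted to Isaac's branch passes to Isaac's issue by representation.
The 3/20 is divided into 2 equal shares of 3/40 among Kenneth, Rose.
Kenneth is living and takes 3/40.
Rose predeceased; the 3/40 allotted to Rose's branch passes to Rose's issue by representation.
The 3/40 is divided into 2 equal shares of 3/80 among Victor, Albert.
Victor is living and takes 3/80.
Albert is living and takes 3/80.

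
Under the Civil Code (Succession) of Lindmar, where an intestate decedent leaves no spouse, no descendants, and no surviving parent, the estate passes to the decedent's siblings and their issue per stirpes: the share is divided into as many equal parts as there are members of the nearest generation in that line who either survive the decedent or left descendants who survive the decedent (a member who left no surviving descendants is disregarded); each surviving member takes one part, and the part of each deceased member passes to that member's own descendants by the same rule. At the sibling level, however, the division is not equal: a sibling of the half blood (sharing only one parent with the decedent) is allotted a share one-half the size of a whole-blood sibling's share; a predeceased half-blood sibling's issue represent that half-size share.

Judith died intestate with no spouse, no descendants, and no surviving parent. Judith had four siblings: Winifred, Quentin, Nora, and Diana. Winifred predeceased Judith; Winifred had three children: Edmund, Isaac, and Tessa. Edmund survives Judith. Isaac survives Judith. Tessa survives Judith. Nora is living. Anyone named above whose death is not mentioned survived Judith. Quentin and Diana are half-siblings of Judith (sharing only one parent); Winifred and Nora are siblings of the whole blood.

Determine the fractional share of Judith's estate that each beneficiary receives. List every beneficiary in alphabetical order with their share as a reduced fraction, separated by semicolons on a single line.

Diana 1/6; Edmund 1/9; Isaac 1/9; Nora 1/3; Quentin 1/6; Tessa 1/9

No spouse, descendants, or parent survives, so the estate passes to Judith's siblings per stirpes.
Half-blood siblings count for one-half the weight of whole-blood siblings at the initial division.
Dividing 1 in proportion to weights (total weight 3): Winifred (weight 1) → 1/3; Quentin (weight 1/2) → 1/6; Nora (weight 1) → 1/3; Diana (weight 1/2) → 1/6.
Winifred predeceased; the 1/3 allotted to Winifred's branch passes to Winifred's issue by representation.
The 1/3 is divided into 3 equal shares of 1/9 among Edmund, Isaac, Tessa.
Edmund is living and takes 1/9.
Isaac is living and takes 1/9.
Tessa is living and takes 1/9.
Quentin is living and takes 1/6.
Nora is living and takes 1/3.
Diana is living and takes 1/6.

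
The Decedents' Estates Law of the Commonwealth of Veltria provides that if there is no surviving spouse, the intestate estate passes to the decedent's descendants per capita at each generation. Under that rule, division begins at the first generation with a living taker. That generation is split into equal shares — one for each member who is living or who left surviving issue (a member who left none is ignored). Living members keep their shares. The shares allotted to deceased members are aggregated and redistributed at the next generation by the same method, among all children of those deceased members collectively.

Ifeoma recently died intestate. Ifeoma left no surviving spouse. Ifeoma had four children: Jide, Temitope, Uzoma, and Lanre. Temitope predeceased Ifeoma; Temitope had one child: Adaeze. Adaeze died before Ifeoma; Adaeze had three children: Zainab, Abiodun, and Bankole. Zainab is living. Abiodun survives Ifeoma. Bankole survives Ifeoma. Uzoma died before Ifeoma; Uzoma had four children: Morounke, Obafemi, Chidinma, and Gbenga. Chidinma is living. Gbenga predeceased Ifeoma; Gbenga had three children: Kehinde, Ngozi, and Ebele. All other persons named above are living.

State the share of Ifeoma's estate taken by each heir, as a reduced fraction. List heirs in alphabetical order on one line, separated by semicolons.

There is no surviving spouse, so the entire estate passes to Ifeoma's descendants per capita at each generation.
At generation 1 (Jide, Temitope, Uzoma, Lanre) there are 4 shares of (1)/4 = 1/4 each.
Living: Jide and Lanre — each takes 1/4.
Deceased: Temitope and Uzoma. Their combined 1/2 is pooled and carried to generation 2.
At generation 2 (Adaeze, Morounke, Obafemi, Chidinma, Gbenga) there are 5 shares of (1/2)/5 = 1/10 each.
Living: Morounke, Obafemi, and Chidinma — each takes 1/10.
Deceased: Adaeze and Gbenga. Their combined 1/5 is pooled and carried to generation 3.
At generation 3 (Zainab, Abiodun, Bankole, Kehinde, Ngozi, Ebele) there are 6 shares of (1/5)/6 = 1/30 each.
Living: Zainab, Abiodun, Bankole, Kehinde, Ngozi, and Ebele — each takes 1/30.

Abiodun 1/30; Bankole 1/30; Chidinma 1/10; Ebele 1/30; Jide 1/4; Kehinde 1/30; Lanre 1/4; Morounke 1/10; Ngozi 1/30; Obafemi 1/10; Zainab 1/30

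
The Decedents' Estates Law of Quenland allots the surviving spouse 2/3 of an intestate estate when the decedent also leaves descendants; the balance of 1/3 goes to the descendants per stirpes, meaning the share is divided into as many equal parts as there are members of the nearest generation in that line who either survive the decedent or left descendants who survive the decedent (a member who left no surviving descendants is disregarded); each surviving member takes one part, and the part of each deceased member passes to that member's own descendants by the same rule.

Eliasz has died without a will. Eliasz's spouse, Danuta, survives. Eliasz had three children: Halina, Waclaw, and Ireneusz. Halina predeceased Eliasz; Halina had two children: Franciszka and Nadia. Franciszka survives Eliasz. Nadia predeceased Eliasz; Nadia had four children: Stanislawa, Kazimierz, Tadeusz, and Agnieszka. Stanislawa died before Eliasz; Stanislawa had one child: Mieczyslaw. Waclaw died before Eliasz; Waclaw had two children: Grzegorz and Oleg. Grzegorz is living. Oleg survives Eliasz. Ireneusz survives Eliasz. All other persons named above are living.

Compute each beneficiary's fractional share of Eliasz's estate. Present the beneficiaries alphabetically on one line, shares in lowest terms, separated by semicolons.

Agnieszka 1/72; Danuta 2/3; Franciszka 1/18; Grzegorz 1/18; Ireneusz 1/9; Kazimierz 1/72; Mieczyslaw 1/72; Oleg 1/18; Tadeusz 1/72

Danuta, as surviving spouse, takes 2/3.
The remaining 1/3 passes to Eliasz's descendants per stirpes.
The 1/3 is divided into 3 equal shares of 1/9 among Halina, Waclaw, Ireneusz.
Halina predeceased; the 1/9 allotted to Halina's branch passes to Halina's issue by representation.
The 1/9 is divided into 2 equal shares of 1/18 among Franciszka, Nadia.
Franciszka is living and takes 1/18.
Nadia predeceased; the 1/18 allotted to Nadia's branch passes to Nadia's issue by representation.
The 1/18 is divided into 4 equal shares of 1/72 among Stanislawa, Kazimierz, Tadeusz, Agnieszka.
Stanislawa predeceased; the 1/72 allotted to Stanislawa's branch passes to Stanislawa's issue by representation.
Mieczyslaw is the sole taker at this level and receives the full 1/72.
Kazimierz is living and takes 1/72.
Tadeusz is living and takes 1/72.
Agnieszka is living and takes 1/72.
Waclaw predeceased; the 1/9 allotted to Waclaw's branch passes to Waclaw's issue by representation.
The 1/9 is divided into 2 equal shares of 1/18 among Grzegorz, Oleg.
Grzegorz is living and takes 1/18.
Oleg is living and takes 1/18.
Ireneusz is living and takes 1/9.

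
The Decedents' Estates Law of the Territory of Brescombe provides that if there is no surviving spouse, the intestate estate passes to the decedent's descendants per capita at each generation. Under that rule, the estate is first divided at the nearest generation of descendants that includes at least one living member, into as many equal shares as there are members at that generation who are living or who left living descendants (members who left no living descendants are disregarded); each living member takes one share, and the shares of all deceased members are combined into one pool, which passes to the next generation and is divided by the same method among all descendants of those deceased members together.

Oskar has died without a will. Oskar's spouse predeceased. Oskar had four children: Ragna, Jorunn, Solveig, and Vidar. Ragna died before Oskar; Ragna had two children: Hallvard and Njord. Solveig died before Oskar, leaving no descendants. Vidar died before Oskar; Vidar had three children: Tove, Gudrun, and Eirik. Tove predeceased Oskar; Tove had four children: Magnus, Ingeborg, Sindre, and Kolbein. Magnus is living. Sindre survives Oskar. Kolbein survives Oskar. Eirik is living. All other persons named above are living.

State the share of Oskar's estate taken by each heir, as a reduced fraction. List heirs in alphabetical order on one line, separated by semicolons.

Eirik 2/15; Gudrun 2/15; Hallvard 2/15; Ingeborg 1/30; Jorunn 1/3; Kolbein 1/30; Magnus 1/30; Njord 2/15; Sindre 1/30

There is no surviving spouse, so the entire estate passes to Oskar's descendants per capita at each generation.
At generation 1 (Ragna, Jorunn, Vidar) there are 3 shares of (1)/3 = 1/3 each.
Living: Jorunn — each takes 1/3.
Deceased: Ragna and Vidar. Their combined 2/3 is pooled and carried to generation 2.
At generation 2 (Hallvard, Njord, Tove, Gudrun, Eirik) there are 5 shares of (2/3)/5 = 2/15 each.
Living: Hallvard, Njord, Gudrun, and Eirik — each takes 2/15.
Deceased: Tove. That 2/15 share is carried to generation 3.
At generation 3 (Magnus, Ingeborg, Sindre, Kolbein) there are 4 shares of (2/15)/4 = 1/30 each.
Living: Magnus, Ingeborg, Sindre, and Kolbein — each takes 1/30.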